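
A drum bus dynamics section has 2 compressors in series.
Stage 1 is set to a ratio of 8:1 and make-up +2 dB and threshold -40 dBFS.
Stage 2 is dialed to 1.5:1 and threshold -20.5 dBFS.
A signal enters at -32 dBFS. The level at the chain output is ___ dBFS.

Stage 1: -32 dBFS is 8 dB over -40 dBFS; at 8:1 that becomes 1 dB over, giving -39 dBFS; +2 dB make-up → -37 dBFS.
Stage 2: -37 dBFS is at or below the -20.5 dBFS threshold — no compression; output -37 dBFS.

-37 dBFS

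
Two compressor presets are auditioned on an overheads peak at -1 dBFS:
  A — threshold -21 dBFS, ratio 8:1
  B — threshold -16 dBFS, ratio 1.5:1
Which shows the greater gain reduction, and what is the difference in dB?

A, by 12.5 dB

A: GR = 20 − 20/8 = 17.5 dB.
B: GR = 15 − 15/1.5 = 5 dB.
A reduces 12.5 dB more.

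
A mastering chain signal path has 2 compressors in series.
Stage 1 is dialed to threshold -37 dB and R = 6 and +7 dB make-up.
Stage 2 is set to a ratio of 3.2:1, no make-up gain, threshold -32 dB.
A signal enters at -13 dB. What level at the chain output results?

-30.125 dB

Stage 1: overshoot 24 dB → 24/6 = 4 dB → -33 dB; +7 dB make-up → -26 dB.
Stage 2: 6 dB above -32 dB, reduced 3.2:1 to 1.875 dB above → -30.125 dB.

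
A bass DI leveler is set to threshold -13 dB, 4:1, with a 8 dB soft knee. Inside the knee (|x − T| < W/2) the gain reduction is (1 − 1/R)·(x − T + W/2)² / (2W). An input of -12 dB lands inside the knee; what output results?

-13.171875 dB

x − T + W/2 = -12 − (-13) + 4 = 5.
GR = (1 − 1/4) × 5² / 16 = 0.75 × 25 / 16 = 1.171875 dB.
Output = -12 − 1.171875 = -13.171875 dB.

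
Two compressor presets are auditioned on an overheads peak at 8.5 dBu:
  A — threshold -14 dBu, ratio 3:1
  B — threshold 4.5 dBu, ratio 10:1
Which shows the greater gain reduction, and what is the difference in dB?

A: overshoot 22.5 dB → output overshoot 7.5 dB → GR 15 dB.
B: overshoot 4 dB → output overshoot 0.4 dB → GR 3.6 dB.
Difference: 11.4 dB in favour of A.

A, by 11.4 dB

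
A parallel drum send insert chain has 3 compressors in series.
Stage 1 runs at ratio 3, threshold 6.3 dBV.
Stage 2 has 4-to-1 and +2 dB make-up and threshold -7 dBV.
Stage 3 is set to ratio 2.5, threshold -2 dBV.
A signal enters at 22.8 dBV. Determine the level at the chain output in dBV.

-1.32 dBV

Stage 1: 22.8 dBV is 16.5 dB over 6.3 dBV; at 3:1 that becomes 5.5 dB over, giving 11.8 dBV.
Stage 2: 18.8 dB above -7 dBV, reduced 4:1 to 4.7 dB above → -2.3 dBV; +2 dB make-up → -0.3 dBV.
Stage 3: -0.3 dBV is 1.7 dB over -2 dBV; at 2.5:1 that becomes 0.68 dB over, giving -1.32 dBV.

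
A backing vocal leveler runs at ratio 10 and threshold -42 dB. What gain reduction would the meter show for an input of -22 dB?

18 dB

-22 dB exceeds the threshold by 20 dB.
A 10:1 ratio leaves 2 dB of that excess.
Gain reduction = 20 − 2 = 18 dB.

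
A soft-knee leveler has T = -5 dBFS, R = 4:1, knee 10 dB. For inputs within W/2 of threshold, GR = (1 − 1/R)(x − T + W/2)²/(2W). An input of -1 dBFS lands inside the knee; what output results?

x − T + W/2 = -1 − (-5) + 5 = 9.
GR = (1 − 1/4) × 9² / 20 = 0.75 × 81 / 20 = 3.0375 dB.
Output = -1 − 3.0375 = -4.0375 dBFS.

-4.0375 dBFS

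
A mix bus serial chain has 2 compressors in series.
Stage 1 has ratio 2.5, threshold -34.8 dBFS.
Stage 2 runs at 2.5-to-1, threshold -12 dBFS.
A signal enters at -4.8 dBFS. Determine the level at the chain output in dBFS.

-22.8 dBFS

Stage 1: overshoot 30 dB → 30/2.5 = 12 dB → -22.8 dBFS.
Stage 2: -22.8 dBFS ≤ -12 dBFS, so stage 2 doesn't engage; output -22.8 dBFS.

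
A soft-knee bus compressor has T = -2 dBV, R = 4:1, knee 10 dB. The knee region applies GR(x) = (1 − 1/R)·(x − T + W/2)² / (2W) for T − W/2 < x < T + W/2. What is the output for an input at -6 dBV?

x − T + W/2 = -6 − (-2) + 5 = 1.
GR = (1 − 1/4) × 1² / 20 = 0.75 × 1 / 20 = 0.0375 dB.
Output = -6 − 0.0375 = -6.0375 dBV.

-6.0375 dBV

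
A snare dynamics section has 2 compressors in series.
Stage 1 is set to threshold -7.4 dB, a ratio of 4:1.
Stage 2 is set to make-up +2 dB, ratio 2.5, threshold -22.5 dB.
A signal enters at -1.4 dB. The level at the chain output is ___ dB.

Stage 1: 6 dB above -7.4 dB, reduced 4:1 to 1.5 dB above → -5.9 dB.
Stage 2: -5.9 dB is 16.6 dB over -22.5 dB; at 2.5:1 that becomes 6.64 dB over, giving -15.86 dB; +2 dB make-up → -13.86 dB.

-13.86 dB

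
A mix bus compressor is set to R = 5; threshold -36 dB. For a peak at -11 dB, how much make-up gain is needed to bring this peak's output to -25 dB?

6 dB

The peak compresses to -36 + 25/5 = -31 dB.
To reach -25 dB requires -25 − (-31) = 6 dB of make-up.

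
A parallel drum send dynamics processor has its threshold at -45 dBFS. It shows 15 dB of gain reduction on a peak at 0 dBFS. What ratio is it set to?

Input overshoot = 0 − (-45) = 45 dB.
Output overshoot = 45 − 15 = 30 dB.
Ratio = input overshoot / output overshoot = 45 / 30 = 1.5.

1.5:1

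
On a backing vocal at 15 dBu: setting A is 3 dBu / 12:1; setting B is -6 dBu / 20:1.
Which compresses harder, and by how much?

B, by 8.95 dB

A: GR = 12 − 12/12 = 11 dB.
B: GR = 21 − 21/20 = 19.95 dB.
Difference: 8.95 dB in favour of B.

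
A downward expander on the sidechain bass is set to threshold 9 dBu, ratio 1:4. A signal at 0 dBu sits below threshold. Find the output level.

-27 dBu

The input is 9 dB below the 9 dBu threshold.
A 1:4 expander multiplies undershoot by 4: 9 × 4 = 36 dB below threshold.
Output = 9 − 36 = -27 dBu.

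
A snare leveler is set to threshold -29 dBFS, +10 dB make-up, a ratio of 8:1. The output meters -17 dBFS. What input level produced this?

Stripping the +10 dB make-up gives -27 dBFS at the gain stage.
Post-compression overshoot = -27 − (-29) = 2 dB.
Before 8:1 compression the overshoot was 2 × 8 = 16 dB, so input = -29 + 16 = -13 dBFS.

-13 dBFS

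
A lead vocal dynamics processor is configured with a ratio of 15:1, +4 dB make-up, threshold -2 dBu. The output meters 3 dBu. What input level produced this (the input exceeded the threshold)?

13 dBu

Remove make-up: 3 − 4 = -1 dBu.
That's 1 dB above the -2 dBu threshold.
Before 15:1 compression the overshoot was 1 × 15 = 15 dB, so input = -2 + 15 = 13 dBu.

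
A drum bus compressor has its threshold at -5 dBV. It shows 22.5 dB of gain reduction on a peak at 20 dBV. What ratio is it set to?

10:1

Input overshoot = 20 − (-5) = 25 dB.
Output overshoot = 25 − 22.5 = 2.5 dB.
Ratio = input overshoot / output overshoot = 25 / 2.5 = 10.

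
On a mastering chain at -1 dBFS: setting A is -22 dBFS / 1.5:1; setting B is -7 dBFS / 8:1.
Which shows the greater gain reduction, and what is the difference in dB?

A, by 1.75 dB

A: 21 dB over, compressed to 14 dB over, so 7 dB of GR.
B: 6 dB over, compressed to 0.75 dB over, so 5.25 dB of GR.
A applies 1.75 dB more gain reduction.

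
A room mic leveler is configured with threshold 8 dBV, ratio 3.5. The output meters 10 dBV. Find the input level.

That's 2 dB above the 8 dBV threshold.
Input overshoot = R × output overshoot = 7 dB → input = 8 + 7 = 15 dBV.

15 dBV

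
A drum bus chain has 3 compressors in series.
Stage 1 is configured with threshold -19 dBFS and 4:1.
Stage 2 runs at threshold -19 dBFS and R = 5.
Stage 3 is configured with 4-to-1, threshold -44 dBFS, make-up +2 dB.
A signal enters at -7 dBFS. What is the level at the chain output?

-35.6 dBFS

Stage 1: 12 dB above -19 dBFS, reduced 4:1 to 3 dB above → -16 dBFS.
Stage 2: -16 dBFS is 3 dB over -19 dBFS; at 5:1 that becomes 0.6 dB over, giving -18.4 dBFS.
Stage 3: overshoot 25.6 dB → 25.6/4 = 6.4 dB → -37.6 dBFS; +2 dB make-up → -35.6 dBFS.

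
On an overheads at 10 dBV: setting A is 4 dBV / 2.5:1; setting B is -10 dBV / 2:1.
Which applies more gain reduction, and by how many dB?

B, by 6.4 dB

A: GR = 6 − 6/2.5 = 3.6 dB.
B: GR = 20 − 20/2 = 10 dB.
B applies 6.4 dB more gain reduction.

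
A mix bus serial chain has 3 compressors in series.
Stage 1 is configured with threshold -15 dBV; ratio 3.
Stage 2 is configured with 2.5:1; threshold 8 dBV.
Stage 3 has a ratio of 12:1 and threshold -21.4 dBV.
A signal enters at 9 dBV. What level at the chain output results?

-20.2 dBV

Stage 1: overshoot 24 dB → 24/3 = 8 dB → -7 dBV.
Stage 2: below threshold (-7 ≤ 8); passes unchanged; output -7 dBV.
Stage 3: overshoot 14.4 dB → 14.4/12 = 1.2 dB → -20.2 dBV.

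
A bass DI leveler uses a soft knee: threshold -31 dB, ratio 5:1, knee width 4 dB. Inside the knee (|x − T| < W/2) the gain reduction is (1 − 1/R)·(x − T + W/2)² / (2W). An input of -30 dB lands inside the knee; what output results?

x − T + W/2 = -30 − (-31) + 2 = 3.
GR = (1 − 1/5) × 3² / 8 = 0.8 × 9 / 8 = 0.9 dB.
Output = -30 − 0.9 = -30.9 dB.

-30.9 dB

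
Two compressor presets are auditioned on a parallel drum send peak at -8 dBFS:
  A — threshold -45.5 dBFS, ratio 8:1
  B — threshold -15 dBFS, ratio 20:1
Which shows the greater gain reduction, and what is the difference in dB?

A, by 26.1625 dB

A: 37.5 dB over, compressed to 4.6875 dB over, so 32.8125 dB of GR.
B: 7 dB over, compressed to 0.35 dB over, so 6.65 dB of GR.
A reduces 26.1625 dB more.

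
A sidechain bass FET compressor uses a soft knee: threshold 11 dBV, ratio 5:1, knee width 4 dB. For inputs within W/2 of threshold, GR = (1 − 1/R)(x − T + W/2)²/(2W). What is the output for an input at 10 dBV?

9.9 dBV

x − T + W/2 = 10 − 11 + 2 = 1.
GR = (1 − 1/5) × 1² / 8 = 0.8 × 1 / 8 = 0.1 dB.
Output = 10 − 0.1 = 9.9 dBV.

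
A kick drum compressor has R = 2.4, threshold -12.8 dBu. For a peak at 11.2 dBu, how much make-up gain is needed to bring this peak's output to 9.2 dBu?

12 dB

Overshoot 24 dB → 24/2.4 = 10 dB after compression, so the compressed level is -12.8 + 10 = -2.8 dBu.
Make-up = target − compressed = 9.2 − (-2.8) = 12 dB.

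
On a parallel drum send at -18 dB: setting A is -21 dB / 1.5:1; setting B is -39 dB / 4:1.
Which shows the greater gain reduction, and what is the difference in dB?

B, by 14.75 dB

A: GR = 3 − 3/1.5 = 1 dB.
B: GR = 21 − 21/4 = 15.75 dB.
Difference: 14.75 dB in favour of B.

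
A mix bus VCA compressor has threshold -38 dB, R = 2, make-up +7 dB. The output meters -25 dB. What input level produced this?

-26 dB

Stripping the +7 dB make-up gives -32 dB at the gain stage.
That's 6 dB above the -38 dB threshold.
Undo the ratio: input overshoot = 6 × 2 = 12 dB, giving input = -26 dB.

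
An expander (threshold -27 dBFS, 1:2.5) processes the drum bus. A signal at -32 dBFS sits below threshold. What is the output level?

-39.5 dBFS

The input is 5 dB below the -27 dBFS threshold.
A 1:2.5 expander multiplies undershoot by 2.5: 5 × 2.5 = 12.5 dB below threshold.
Output = -27 − 12.5 = -39.5 dBFS.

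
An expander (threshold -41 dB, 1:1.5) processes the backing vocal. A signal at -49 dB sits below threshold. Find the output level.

-53 dB

The input is 8 dB below the -41 dB threshold.
A 1:1.5 expander multiplies undershoot by 1.5: 8 × 1.5 = 12 dB below threshold.
Output = -41 − 12 = -53 dB.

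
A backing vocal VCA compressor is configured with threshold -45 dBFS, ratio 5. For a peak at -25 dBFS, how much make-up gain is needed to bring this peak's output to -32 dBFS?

Without make-up, output = threshold + overshoot/5 = -45 + 4 = -41 dBFS.
Gap to target: 9 dB.

9 dB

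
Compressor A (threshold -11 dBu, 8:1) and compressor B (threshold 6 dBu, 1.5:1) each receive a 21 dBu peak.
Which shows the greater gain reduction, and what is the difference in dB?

A: GR = 32 − 32/8 = 28 dB.
B: GR = 15 − 15/1.5 = 5 dB.
A applies 23 dB more gain reduction.

A, by 23 dB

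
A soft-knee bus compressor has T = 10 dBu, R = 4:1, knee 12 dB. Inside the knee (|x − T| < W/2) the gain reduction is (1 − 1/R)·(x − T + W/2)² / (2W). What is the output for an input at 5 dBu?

x − T + W/2 = 5 − 10 + 6 = 1.
GR = (1 − 1/4) × 1² / 24 = 0.75 × 1 / 24 = 0.03125 dB.
Output = 5 − 0.03125 = 4.96875 dBu.

4.96875 dBu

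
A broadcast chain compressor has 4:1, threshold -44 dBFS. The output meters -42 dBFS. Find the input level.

-36 dBFS

Post-compression overshoot = -42 − (-44) = 2 dB.
Undo the ratio: input overshoot = 2 × 4 = 8 dB, giving input = -36 dBFS.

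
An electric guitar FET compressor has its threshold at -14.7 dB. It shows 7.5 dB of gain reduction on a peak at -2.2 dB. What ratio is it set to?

Input overshoot = -2.2 − (-14.7) = 12.5 dB.
Output overshoot = 12.5 − 7.5 = 5 dB.
Ratio = input overshoot / output overshoot = 12.5 / 5 = 2.5.

2.5:1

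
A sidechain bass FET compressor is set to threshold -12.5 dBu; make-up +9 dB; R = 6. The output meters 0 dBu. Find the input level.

8.5 dBu

Before make-up, the level was 0 − 9 = -9 dBu.
That's 3.5 dB above the -12.5 dBu threshold.
Input overshoot = R × output overshoot = 21 dB → input = -12.5 + 21 = 8.5 dBu.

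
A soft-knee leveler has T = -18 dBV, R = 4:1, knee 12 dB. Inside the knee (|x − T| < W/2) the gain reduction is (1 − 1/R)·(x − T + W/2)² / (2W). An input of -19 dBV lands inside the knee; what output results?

-19.78125 dBV

x − T + W/2 = -19 − (-18) + 6 = 5.
GR = (1 − 1/4) × 5² / 24 = 0.75 × 25 / 24 = 0.78125 dB.
Output = -19 − 0.78125 = -19.78125 dBV.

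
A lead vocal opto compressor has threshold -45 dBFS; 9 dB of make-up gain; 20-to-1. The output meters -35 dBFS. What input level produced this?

Remove make-up: -35 − 9 = -44 dBFS.
That's 1 dB above the -45 dBFS threshold.
Input overshoot = R × output overshoot = 20 dB → input = -45 + 20 = -25 dBFS.

-25 dBFS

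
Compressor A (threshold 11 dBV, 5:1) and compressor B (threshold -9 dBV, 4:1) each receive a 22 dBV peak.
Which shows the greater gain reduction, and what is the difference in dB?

B, by 14.45 dB

A: GR = 11 − 11/5 = 8.8 dB.
B: GR = 31 − 31/4 = 23.25 dB.
Difference: 14.45 dB in favour of B.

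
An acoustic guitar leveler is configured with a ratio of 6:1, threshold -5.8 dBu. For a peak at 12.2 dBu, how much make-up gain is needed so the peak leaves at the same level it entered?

15 dB

Overshoot 18 dB → 18/6 = 3 dB after compression, so the compressed level is -5.8 + 3 = -2.8 dBu.
Make-up = target − compressed = 12.2 − (-2.8) = 15 dB.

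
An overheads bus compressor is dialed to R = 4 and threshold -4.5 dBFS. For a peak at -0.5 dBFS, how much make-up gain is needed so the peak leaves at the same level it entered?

3 dB

Without make-up, output = threshold + overshoot/4 = -4.5 + 1 = -3.5 dBFS.
Gap to target: 3 dB.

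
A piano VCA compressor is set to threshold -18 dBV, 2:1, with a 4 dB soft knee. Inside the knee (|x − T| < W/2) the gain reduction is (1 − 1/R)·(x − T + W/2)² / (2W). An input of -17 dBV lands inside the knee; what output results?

-17.5625 dBV

x − T + W/2 = -17 − (-18) + 2 = 3.
GR = (1 − 1/2) × 3² / 8 = 0.5 × 9 / 8 = 0.5625 dB.
Output = -17 − 0.5625 = -17.5625 dBV.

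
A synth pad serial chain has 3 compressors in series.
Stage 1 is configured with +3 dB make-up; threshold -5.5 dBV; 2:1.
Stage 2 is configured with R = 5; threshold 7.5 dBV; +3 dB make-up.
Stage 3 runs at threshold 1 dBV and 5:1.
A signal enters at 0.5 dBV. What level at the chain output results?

Stage 1: 6 dB above -5.5 dBV, reduced 2:1 to 3 dB above → -2.5 dBV; +3 dB make-up → 0.5 dBV.
Stage 2: 0.5 dBV is at or below the 7.5 dBV threshold — no compression; make-up brings it to 3.5 dBV.
Stage 3: 3.5 dBV is 2.5 dB over 1 dBV; at 5:1 that becomes 0.5 dB over, giving 1.5 dBV.

1.5 dBV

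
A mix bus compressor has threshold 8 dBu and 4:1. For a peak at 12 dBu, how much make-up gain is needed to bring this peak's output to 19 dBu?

The peak compresses to 8 + 4/4 = 9 dBu.
To reach 19 dBu requires 19 − 9 = 10 dB of make-up.

10 dB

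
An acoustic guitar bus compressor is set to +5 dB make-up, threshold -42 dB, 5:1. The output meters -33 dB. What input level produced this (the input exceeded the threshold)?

-22 dB

Remove make-up: -33 − 5 = -38 dB.
Post-compression overshoot = -38 − (-42) = 4 dB.
Before 5:1 compression the overshoot was 4 × 5 = 20 dB, so input = -42 + 20 = -22 dB.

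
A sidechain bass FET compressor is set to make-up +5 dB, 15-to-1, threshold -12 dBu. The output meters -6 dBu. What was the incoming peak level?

3 dBu

Before make-up, the level was -6 − 5 = -11 dBu.
That's 1 dB above the -12 dBu threshold.
Before 15:1 compression the overshoot was 1 × 15 = 15 dB, so input = -12 + 15 = 3 dBu.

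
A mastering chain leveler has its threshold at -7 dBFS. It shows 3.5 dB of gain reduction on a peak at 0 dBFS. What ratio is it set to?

2:1

Input overshoot = 0 − (-7) = 7 dB.
Output overshoot = 7 − 3.5 = 3.5 dB.
Ratio = input overshoot / output overshoot = 7 / 3.5 = 2.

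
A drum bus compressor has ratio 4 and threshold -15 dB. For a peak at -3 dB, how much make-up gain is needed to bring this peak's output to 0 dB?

Without make-up, output = threshold + overshoot/4 = -15 + 3 = -12 dB.
Gap to target: 12 dB.

12 dB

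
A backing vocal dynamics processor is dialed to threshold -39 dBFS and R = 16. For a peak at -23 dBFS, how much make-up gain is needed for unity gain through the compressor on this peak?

Overshoot 16 dB → 16/16 = 1 dB after compression, so the compressed level is -39 + 1 = -38 dBFS.
Make-up = target − compressed = -23 − (-38) = 15 dB.

15 dB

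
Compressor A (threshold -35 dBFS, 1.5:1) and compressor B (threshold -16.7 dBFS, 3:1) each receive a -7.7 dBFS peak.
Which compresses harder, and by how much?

A: GR = 27.3 − 27.3/1.5 = 9.1 dB.
B: GR = 9 − 9/3 = 6 dB.
A reduces 3.1 dB more.

A, by 3.1 dB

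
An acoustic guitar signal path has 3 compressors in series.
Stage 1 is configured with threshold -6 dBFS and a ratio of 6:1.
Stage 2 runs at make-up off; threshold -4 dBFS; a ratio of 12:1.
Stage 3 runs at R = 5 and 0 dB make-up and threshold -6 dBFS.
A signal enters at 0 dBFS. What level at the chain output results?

-5.8 dBFS

Stage 1: 6 dB above -6 dBFS, reduced 6:1 to 1 dB above → -5 dBFS.
Stage 2: -5 dBFS ≤ -4 dBFS, so stage 2 doesn't engage; output -5 dBFS.
Stage 3: -5 dBFS is 1 dB over -6 dBFS; at 5:1 that becomes 0.2 dB over, giving -5.8 dBFS.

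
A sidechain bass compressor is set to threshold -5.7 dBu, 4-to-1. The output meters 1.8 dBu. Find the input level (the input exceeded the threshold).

24.3 dBu

Post-compression overshoot = 1.8 − (-5.7) = 7.5 dB.
Undo the ratio: input overshoot = 7.5 × 4 = 30 dB, giving input = 24.3 dBu.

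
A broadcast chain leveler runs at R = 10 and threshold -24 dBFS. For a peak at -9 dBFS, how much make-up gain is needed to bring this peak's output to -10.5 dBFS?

12 dB

Without make-up, output = threshold + overshoot/10 = -24 + 1.5 = -22.5 dBFS.
Gap to target: 12 dB.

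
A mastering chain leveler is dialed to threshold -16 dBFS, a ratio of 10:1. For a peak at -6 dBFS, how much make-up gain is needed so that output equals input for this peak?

Without make-up, output = threshold + overshoot/10 = -16 + 1 = -15 dBFS.
Gap to target: 9 dB.

9 dB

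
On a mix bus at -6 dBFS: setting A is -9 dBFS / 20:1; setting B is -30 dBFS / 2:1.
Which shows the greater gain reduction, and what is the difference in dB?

B, by 9.15 dB

A: overshoot 3 dB → output overshoot 0.15 dB → GR 2.85 dB.
B: overshoot 24 dB → output overshoot 12 dB → GR 12 dB.
Difference: 9.15 dB in favour of B.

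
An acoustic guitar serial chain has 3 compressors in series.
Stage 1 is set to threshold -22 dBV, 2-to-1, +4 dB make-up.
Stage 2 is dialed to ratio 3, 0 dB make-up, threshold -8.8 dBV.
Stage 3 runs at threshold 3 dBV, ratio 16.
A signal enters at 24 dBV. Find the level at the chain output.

-4.2 dBV

Stage 1: 46 dB above -22 dBV, reduced 2:1 to 23 dB above → 1 dBV; +4 dB make-up → 5 dBV.
Stage 2: overshoot 13.8 dB → 13.8/3 = 4.6 dB → -4.2 dBV.
Stage 3: -4.2 dBV ≤ 3 dBV, so stage 3 doesn't engage; output -4.2 dBV.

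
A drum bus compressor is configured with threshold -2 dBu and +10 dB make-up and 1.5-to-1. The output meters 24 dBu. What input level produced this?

22 dBu

Remove make-up: 24 − 10 = 14 dBu.
The compressed level sits 14 − (-2) = 16 dB over threshold.
Undo the ratio: input overshoot = 16 × 1.5 = 24 dB, giving input = 22 dBu.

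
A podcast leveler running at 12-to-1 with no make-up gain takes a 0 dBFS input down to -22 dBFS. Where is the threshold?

Gain reduction = 0 − (-22) = 22 dB; output overshoot = GR / (R − 1) = 22 / 11 = 2 dB.
Threshold = output − output overshoot = -22 − 2 = -24 dBFS.

-24 dBFS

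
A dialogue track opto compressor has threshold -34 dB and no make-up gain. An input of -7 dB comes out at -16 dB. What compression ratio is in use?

1.5:1

Input overshoot = -7 − (-34) = 27 dB; output overshoot = -16 − (-34) = 18 dB.
Ratio = 27 / 18 = 1.5.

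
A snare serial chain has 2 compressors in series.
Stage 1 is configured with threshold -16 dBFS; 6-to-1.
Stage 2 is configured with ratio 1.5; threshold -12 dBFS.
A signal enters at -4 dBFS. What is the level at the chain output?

-14 dBFS

Stage 1: 12 dB above -16 dBFS, reduced 6:1 to 2 dB above → -14 dBFS.
Stage 2: -14 dBFS ≤ -12 dBFS, so stage 2 doesn't engage; output -14 dBFS.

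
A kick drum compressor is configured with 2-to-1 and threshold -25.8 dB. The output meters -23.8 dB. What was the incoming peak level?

The compressed level sits -23.8 − (-25.8) = 2 dB over threshold.
Input overshoot = R × output overshoot = 4 dB → input = -25.8 + 4 = -21.8 dB.

-21.8 dB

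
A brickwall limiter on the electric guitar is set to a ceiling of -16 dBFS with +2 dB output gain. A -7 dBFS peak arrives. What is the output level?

At ∞:1, everything above -16 dBFS is held at the ceiling.
Output gain then adds 2 dB: -16 + 2 = -14 dBFS.

-14 dBFS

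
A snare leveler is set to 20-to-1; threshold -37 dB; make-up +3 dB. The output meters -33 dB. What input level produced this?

-17 dB

Before make-up, the level was -33 − 3 = -36 dB.
Post-compression overshoot = -36 − (-37) = 1 dB.
Input overshoot = R × output overshoot = 20 dB → input = -37 + 20 = -17 dB.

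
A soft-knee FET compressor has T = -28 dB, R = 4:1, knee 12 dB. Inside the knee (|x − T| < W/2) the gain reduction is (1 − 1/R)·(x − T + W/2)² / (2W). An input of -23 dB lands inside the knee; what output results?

x − T + W/2 = -23 − (-28) + 6 = 11.
GR = (1 − 1/4) × 11² / 24 = 0.75 × 121 / 24 = 3.78125 dB.
Output = -23 − 3.78125 = -26.78125 dB.

-26.78125 dB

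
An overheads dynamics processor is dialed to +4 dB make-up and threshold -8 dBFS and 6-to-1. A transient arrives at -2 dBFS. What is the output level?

-2 dBFS sits 6 dB over threshold.
At 6:1 the overshoot is divided by 6, leaving 1 dB above threshold.
So the level is -8 + 1 = -7 dBFS; make-up adds 4 dB, giving -3 dBFS.

-3 dBFS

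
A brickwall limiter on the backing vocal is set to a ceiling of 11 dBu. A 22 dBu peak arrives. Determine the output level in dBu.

11 dBu

A brickwall limiter is an ∞:1 compressor: any input above the ceiling is clamped to 11 dBu.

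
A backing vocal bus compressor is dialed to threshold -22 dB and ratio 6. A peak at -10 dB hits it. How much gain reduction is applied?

10 dB

Overshoot = -10 − (-22) = 12 dB.
A 6:1 ratio leaves 2 dB of that excess.
GR = overshoot in − overshoot out = 12 − 2 = 10 dB.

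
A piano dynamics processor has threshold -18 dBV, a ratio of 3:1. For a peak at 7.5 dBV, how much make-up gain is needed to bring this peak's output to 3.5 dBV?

Without make-up, output = threshold + overshoot/3 = -18 + 8.5 = -9.5 dBV.
Gap to target: 13 dB.

13 dB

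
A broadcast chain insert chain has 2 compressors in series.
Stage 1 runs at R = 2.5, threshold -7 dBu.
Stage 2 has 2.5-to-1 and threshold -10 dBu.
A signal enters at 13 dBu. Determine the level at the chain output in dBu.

Stage 1: 13 dBu is 20 dB over -7 dBu; at 2.5:1 that becomes 8 dB over, giving 1 dBu.
Stage 2: 11 dB above -10 dBu, reduced 2.5:1 to 4.4 dB above → -5.6 dBu.

-5.6 dBu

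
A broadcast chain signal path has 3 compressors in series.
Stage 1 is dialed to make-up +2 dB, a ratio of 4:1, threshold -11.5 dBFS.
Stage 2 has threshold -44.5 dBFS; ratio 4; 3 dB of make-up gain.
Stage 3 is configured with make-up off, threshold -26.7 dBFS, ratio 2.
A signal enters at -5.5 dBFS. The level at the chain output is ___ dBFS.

Stage 1: overshoot 6 dB → 6/4 = 1.5 dB → -10 dBFS; +2 dB make-up → -8 dBFS.
Stage 2: -8 dBFS is 36.5 dB over -44.5 dBFS; at 4:1 that becomes 9.125 dB over, giving -35.375 dBFS; +3 dB make-up → -32.375 dBFS.
Stage 3: -32.375 dBFS is at or below the -26.7 dBFS threshold — no compression; output -32.375 dBFS.

-32.375 dBFS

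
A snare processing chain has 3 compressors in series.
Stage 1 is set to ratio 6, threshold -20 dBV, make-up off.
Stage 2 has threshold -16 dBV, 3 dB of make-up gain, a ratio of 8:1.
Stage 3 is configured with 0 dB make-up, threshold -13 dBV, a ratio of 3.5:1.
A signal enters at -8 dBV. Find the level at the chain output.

-15 dBV

Stage 1: overshoot 12 dB → 12/6 = 2 dB → -18 dBV.
Stage 2: -18 dBV is at or below the -16 dBV threshold — no compression; make-up brings it to -15 dBV.
Stage 3: -15 dBV ≤ -13 dBV, so stage 3 doesn't engage; output -15 dBV.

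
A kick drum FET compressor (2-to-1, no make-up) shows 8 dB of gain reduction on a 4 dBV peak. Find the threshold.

-12 dBV

Input is 16 dB above T (since output overshoot × R = input overshoot: (-4 − T)·2 = 4 − T gives T = -12 dBV).
Check: -12 + (4 − (-12))/2 = -12 + 8 = -4 dBV. ✓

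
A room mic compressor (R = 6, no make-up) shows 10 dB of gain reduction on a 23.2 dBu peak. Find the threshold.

Input is 12 dB above T (since output overshoot × R = input overshoot: (13.2 − T)·6 = 23.2 − T gives T = 11.2 dBu).
Check: 11.2 + (23.2 − 11.2)/6 = 11.2 + 2 = 13.2 dBu. ✓

11.2 dBu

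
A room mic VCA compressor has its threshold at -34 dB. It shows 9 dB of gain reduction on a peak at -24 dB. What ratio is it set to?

10:1

Input overshoot = -24 − (-34) = 10 dB.
Output overshoot = 10 − 9 = 1 dB.
Ratio = input overshoot / output overshoot = 10 / 1 = 10.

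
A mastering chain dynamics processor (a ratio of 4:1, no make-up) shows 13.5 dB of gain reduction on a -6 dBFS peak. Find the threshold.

Gain reduction = -6 − (-19.5) = 13.5 dB; output overshoot = GR / (R − 1) = 13.5 / 3 = 4.5 dB.
Threshold = output − output overshoot = -19.5 − 4.5 = -24 dBFS.

-24 dBFS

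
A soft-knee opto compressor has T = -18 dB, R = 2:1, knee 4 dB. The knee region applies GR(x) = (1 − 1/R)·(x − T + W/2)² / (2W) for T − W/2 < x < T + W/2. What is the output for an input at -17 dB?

x − T + W/2 = -17 − (-18) + 2 = 3.
GR = (1 − 1/2) × 3² / 8 = 0.5 × 9 / 8 = 0.5625 dB.
Output = -17 − 0.5625 = -17.5625 dB.

-17.5625 dB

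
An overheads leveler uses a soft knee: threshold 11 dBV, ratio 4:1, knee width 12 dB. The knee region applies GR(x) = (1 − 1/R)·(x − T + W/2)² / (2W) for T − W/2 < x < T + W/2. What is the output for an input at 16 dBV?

12.21875 dBV

x − T + W/2 = 16 − 11 + 6 = 11.
GR = (1 − 1/4) × 11² / 24 = 0.75 × 121 / 24 = 3.78125 dB.
Output = 16 − 3.78125 = 12.21875 dBV.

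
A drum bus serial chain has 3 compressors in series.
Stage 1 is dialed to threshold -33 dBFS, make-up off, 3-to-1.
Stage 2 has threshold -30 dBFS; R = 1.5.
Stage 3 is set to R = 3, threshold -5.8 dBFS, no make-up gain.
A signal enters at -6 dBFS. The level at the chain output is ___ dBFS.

Stage 1: -6 dBFS is 27 dB over -33 dBFS; at 3:1 that becomes 9 dB over, giving -24 dBFS.
Stage 2: 6 dB above -30 dBFS, reduced 1.5:1 to 4 dB above → -26 dBFS.
Stage 3: below threshold (-26 ≤ -5.8); passes unchanged; output -26 dBFS.

-26 dBFS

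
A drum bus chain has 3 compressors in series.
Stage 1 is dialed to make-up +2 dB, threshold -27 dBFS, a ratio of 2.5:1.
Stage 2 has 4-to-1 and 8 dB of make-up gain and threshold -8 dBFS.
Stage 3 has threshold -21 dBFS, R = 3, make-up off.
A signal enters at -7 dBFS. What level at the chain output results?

-17 dBFS

Stage 1: -7 dBFS is 20 dB over -27 dBFS; at 2.5:1 that becomes 8 dB over, giving -19 dBFS; +2 dB make-up → -17 dBFS.
Stage 2: -17 dBFS is at or below the -8 dBFS threshold — no compression; make-up brings it to -9 dBFS.
Stage 3: -9 dBFS is 12 dB over -21 dBFS; at 3:1 that becomes 4 dB over, giving -17 dBFS.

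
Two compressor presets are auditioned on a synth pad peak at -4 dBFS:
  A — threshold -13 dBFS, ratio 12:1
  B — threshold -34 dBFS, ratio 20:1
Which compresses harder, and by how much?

B, by 20.25 dB

A: overshoot 9 dB → output overshoot 0.75 dB → GR 8.25 dB.
B: overshoot 30 dB → output overshoot 1.5 dB → GR 28.5 dB.
B applies 20.25 dB more gain reduction.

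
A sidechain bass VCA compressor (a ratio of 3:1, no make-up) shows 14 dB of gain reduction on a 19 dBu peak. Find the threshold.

-2 dBu

Gain reduction = 19 − 5 = 14 dB; output overshoot = GR / (R − 1) = 14 / 2 = 7 dB.
Threshold = output − output overshoot = 5 − 7 = -2 dBu.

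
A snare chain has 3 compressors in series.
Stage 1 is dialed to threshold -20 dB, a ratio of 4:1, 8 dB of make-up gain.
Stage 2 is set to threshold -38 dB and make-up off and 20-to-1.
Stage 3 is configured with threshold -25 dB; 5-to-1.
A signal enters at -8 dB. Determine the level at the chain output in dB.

-36.55 dB

Stage 1: -8 dB is 12 dB over -20 dB; at 4:1 that becomes 3 dB over, giving -17 dB; +8 dB make-up → -9 dB.
Stage 2: 29 dB above -38 dB, reduced 20:1 to 1.45 dB above → -36.55 dB.
Stage 3: below threshold (-36.55 ≤ -25); passes unchanged; output -36.55 dB.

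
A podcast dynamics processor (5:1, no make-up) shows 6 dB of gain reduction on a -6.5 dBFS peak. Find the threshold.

-14 dBFS

Input is 7.5 dB above T (since output overshoot × R = input overshoot: (-12.5 − T)·5 = -6.5 − T gives T = -14 dBFS).
Check: -14 + (-6.5 − (-14))/5 = -14 + 1.5 = -12.5 dBFS. ✓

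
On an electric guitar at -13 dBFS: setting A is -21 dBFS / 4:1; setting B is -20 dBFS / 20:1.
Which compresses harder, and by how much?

A: GR = 8 − 8/4 = 6 dB.
B: GR = 7 − 7/20 = 6.65 dB.
Difference: 0.65 dB in favour of B.

B, by 0.65 dB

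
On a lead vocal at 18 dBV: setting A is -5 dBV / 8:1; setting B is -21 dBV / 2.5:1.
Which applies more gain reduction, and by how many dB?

A: overshoot 23 dB → output overshoot 2.875 dB → GR 20.125 dB.
B: overshoot 39 dB → output overshoot 15.6 dB → GR 23.4 dB.
B applies 3.275 dB more gain reduction.

B, by 3.275 dB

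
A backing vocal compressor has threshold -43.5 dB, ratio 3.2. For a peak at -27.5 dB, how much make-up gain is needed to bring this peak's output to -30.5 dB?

The peak compresses to -43.5 + 16/3.2 = -38.5 dB.
To reach -30.5 dB requires -30.5 − (-38.5) = 8 dB of make-up.

8 dB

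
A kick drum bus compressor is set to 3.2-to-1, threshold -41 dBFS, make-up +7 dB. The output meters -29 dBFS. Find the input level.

-25 dBFS

Stripping the +7 dB make-up gives -36 dBFS at the gain stage.
The compressed level sits -36 − (-41) = 5 dB over threshold.
Input overshoot = R × output overshoot = 16 dB → input = -41 + 16 = -25 dBFS.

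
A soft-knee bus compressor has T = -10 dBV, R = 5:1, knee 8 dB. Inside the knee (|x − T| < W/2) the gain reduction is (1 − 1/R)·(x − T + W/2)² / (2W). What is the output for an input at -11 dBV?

x − T + W/2 = -11 − (-10) + 4 = 3.
GR = (1 − 1/5) × 3² / 16 = 0.8 × 9 / 16 = 0.45 dB.
Output = -11 − 0.45 = -11.45 dBV.

-11.45 dBV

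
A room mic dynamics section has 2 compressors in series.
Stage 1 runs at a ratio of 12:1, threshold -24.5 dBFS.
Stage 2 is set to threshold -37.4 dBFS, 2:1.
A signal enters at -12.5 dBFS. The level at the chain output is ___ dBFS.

-30.45 dBFS

Stage 1: -12.5 dBFS is 12 dB over -24.5 dBFS; at 12:1 that becomes 1 dB over, giving -23.5 dBFS.
Stage 2: 13.9 dB above -37.4 dBFS, reduced 2:1 to 6.95 dB above → -30.45 dBFS.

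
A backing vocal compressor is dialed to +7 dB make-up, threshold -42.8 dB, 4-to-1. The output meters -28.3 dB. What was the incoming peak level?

Before make-up, the level was -28.3 − 7 = -35.3 dB.
The compressed level sits -35.3 − (-42.8) = 7.5 dB over threshold.
Before 4:1 compression the overshoot was 7.5 × 4 = 30 dB, so input = -42.8 + 30 = -12.8 dB.

-12.8 dB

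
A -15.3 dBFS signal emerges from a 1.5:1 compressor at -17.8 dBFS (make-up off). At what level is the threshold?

-22.8 dBFS

Gain reduction = -15.3 − (-17.8) = 2.5 dB; output overshoot = GR / (R − 1) = 2.5 / 0.5 = 5 dB.
Threshold = output − output overshoot = -17.8 − 5 = -22.8 dBFS.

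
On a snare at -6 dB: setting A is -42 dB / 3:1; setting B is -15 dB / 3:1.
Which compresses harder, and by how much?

A, by 18 dB

A: 36 dB over, compressed to 12 dB over, so 24 dB of GR.
B: 9 dB over, compressed to 3 dB over, so 6 dB of GR.
Difference: 18 dB in favour of A.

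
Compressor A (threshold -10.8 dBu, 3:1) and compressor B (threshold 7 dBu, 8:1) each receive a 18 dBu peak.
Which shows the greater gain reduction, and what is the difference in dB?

A: GR = 28.8 − 28.8/3 = 19.2 dB.
B: GR = 11 − 11/8 = 9.625 dB.
Difference: 9.575 dB in favour of A.

A, by 9.575 dB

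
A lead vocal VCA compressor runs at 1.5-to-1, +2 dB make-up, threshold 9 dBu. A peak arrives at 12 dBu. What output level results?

13 dBu

Overshoot: 12 − 9 = 3 dB.
At 1.5:1 the overshoot is divided by 1.5, leaving 2 dB above threshold.
Output = 9 + 2 = 11 dBu; make-up adds 2 dB, giving 13 dBu.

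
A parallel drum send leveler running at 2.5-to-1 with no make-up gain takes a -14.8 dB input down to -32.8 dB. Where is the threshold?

-44.8 dB

Gain reduction = -14.8 − (-32.8) = 18 dB; output overshoot = GR / (R − 1) = 18 / 1.5 = 12 dB.
Threshold = output − output overshoot = -32.8 − 12 = -44.8 dB.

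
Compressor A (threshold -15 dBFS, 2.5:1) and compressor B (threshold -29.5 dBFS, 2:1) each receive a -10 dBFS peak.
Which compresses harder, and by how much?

A: GR = 5 − 5/2.5 = 3 dB.
B: GR = 19.5 − 19.5/2 = 9.75 dB.
B applies 6.75 dB more gain reduction.

B, by 6.75 dB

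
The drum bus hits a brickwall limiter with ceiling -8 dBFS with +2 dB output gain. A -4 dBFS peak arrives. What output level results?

-6 dBFS

The limiter clamps the peak to its -8 dBFS ceiling.
Output gain then adds 2 dB: -8 + 2 = -6 dBFS.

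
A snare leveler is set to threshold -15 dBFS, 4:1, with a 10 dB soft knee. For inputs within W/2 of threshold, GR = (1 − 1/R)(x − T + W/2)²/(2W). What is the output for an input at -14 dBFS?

-15.35 dBFS

x − T + W/2 = -14 − (-15) + 5 = 6.
GR = (1 − 1/4) × 6² / 20 = 0.75 × 36 / 20 = 1.35 dB.
Output = -14 − 1.35 = -15.35 dBFS.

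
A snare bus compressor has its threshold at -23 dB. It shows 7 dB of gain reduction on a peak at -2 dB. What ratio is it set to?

Input overshoot = -2 − (-23) = 21 dB.
Output overshoot = 21 − 7 = 14 dB.
Ratio = input overshoot / output overshoot = 21 / 14 = 1.5.

1.5:1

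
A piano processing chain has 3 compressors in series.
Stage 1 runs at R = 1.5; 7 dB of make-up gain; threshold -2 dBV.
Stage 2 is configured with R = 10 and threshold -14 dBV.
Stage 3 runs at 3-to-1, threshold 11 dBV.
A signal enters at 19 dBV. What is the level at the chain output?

Stage 1: overshoot 21 dB → 21/1.5 = 14 dB → 12 dBV; +7 dB make-up → 19 dBV.
Stage 2: 33 dB above -14 dBV, reduced 10:1 to 3.3 dB above → -10.7 dBV.
Stage 3: -10.7 dBV ≤ 11 dBV, so stage 3 doesn't engage; output -10.7 dBV.

-10.7 dBV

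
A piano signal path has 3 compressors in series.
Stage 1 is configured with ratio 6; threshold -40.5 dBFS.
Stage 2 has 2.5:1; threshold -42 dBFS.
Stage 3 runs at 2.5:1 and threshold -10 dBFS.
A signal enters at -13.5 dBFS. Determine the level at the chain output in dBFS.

-39.6 dBFS

Stage 1: 27 dB above -40.5 dBFS, reduced 6:1 to 4.5 dB above → -36 dBFS.
Stage 2: -36 dBFS is 6 dB over -42 dBFS; at 2.5:1 that becomes 2.4 dB over, giving -39.6 dBFS.
Stage 3: -39.6 dBFS is at or below the -10 dBFS threshold — no compression; output -39.6 dBFS.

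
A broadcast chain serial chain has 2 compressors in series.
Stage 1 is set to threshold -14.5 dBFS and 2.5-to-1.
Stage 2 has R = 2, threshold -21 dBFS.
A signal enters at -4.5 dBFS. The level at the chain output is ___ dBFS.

Stage 1: 10 dB above -14.5 dBFS, reduced 2.5:1 to 4 dB above → -10.5 dBFS.
Stage 2: -10.5 dBFS is 10.5 dB over -21 dBFS; at 2:1 that becomes 5.25 dB over, giving -15.75 dBFS.

-15.75 dBFS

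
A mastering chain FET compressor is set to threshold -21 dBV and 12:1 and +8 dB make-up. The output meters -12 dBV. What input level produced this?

Before make-up, the level was -12 − 8 = -20 dBV.
Post-compression overshoot = -20 − (-21) = 1 dB.
Before 12:1 compression the overshoot was 1 × 12 = 12 dB, so input = -21 + 12 = -9 dBV.

-9 dBV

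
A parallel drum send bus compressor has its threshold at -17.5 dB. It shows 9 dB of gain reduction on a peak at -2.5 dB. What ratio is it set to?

Input overshoot = -2.5 − (-17.5) = 15 dB.
Output overshoot = 15 − 9 = 6 dB.
Ratio = input overshoot / output overshoot = 15 / 6 = 2.5.

2.5:1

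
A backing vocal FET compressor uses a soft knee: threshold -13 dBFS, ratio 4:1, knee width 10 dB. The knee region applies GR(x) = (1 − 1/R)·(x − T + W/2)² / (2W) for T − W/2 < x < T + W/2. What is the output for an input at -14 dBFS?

x − T + W/2 = -14 − (-13) + 5 = 4.
GR = (1 − 1/4) × 4² / 20 = 0.75 × 16 / 20 = 0.6 dB.
Output = -14 − 0.6 = -14.6 dBFS.

-14.6 dBFS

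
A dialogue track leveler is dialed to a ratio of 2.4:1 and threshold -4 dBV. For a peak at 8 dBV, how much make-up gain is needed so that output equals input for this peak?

Without make-up, output = threshold + overshoot/2.4 = -4 + 5 = 1 dBV.
Gap to target: 7 dB.

7 dB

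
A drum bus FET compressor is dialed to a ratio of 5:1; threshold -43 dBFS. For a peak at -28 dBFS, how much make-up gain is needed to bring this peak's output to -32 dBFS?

8 dB

The peak compresses to -43 + 15/5 = -40 dBFS.
To reach -32 dBFS requires -32 − (-40) = 8 dB of make-up.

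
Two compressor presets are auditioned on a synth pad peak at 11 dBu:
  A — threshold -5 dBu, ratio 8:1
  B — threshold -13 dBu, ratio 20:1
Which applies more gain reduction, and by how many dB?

B, by 8.8 dB

A: GR = 16 − 16/8 = 14 dB.
B: GR = 24 − 24/20 = 22.8 dB.
B applies 8.8 dB more gain reduction.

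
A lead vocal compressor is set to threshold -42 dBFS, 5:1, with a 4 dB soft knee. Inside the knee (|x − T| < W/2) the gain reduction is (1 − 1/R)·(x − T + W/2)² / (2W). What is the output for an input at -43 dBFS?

-43.1 dBFS

x − T + W/2 = -43 − (-42) + 2 = 1.
GR = (1 − 1/5) × 1² / 8 = 0.8 × 1 / 8 = 0.1 dB.
Output = -43 − 0.1 = -43.1 dBFS.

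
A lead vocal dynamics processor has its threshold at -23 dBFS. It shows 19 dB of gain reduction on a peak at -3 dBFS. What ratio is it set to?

20:1

Input overshoot = -3 − (-23) = 20 dB.
Output overshoot = 20 − 19 = 1 dB.
Ratio = input overshoot / output overshoot = 20 / 1 = 20.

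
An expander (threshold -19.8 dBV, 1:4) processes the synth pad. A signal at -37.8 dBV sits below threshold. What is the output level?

-91.8 dBV

Undershoot = (-19.8) − (-37.8) = 18 dB.
At 1:4, that expands to 72 dB under threshold.
Output = -19.8 − 72 = -91.8 dBV.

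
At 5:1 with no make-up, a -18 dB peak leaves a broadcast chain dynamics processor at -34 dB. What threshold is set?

-38 dB

Let T be the threshold. Output overshoot = (input overshoot)/R, so -34 − T = (-18 − T)/5.
5·(-34 − T) = -18 − T → 4·T = -170 − (-18) = -152.
T = -152/4 = -38 dB.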